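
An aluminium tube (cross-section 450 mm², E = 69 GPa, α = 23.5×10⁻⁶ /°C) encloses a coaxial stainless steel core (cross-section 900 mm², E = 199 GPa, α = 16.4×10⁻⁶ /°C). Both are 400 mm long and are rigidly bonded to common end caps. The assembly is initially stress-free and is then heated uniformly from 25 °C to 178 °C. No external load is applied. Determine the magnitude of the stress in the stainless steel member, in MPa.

σ ≈ 31.9 MPa (tensile)

Equilibrium of a rigid end plate with no external load gives equal and opposite internal forces ±P in the two members. Since α_{aluminium} > α_{stainless steel}, heating drives the aluminium into compression and the stainless steel into tension.
Equating the net (thermal + elastic) strains gives |α₁ − α₂|·ΔT = P·[1/(A₁E₁) + 1/(A₂E₂)].
|α₁ − α₂|·ΔT = 7.1×10⁻⁶ × 153 = 0.001086.
1/(A₁E₁) + 1/(A₂E₂) = 1/(450×69×10³) + 1/(900×199×10³) = 3.779×10⁻⁸ N⁻¹.
So P = 0.001086 / 3.779×10⁻⁸ = 28.75 kN.
σ_{stainless steel} = P/A₂ = 28750/900 = 31.94 MPa, tensile.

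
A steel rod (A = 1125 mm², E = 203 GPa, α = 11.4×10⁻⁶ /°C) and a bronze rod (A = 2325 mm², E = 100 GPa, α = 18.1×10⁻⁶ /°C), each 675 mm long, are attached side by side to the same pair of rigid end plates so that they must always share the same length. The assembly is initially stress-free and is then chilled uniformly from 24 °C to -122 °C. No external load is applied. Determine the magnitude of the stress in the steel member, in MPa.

σ ≈ 100 MPa (compressive)

Equilibrium of a rigid end plate with no external load gives equal and opposite internal forces ±P in the two members. Since α_{bronze} > α_{steel}, cooling drives the bronze into tension and the steel into compression.
Equating the net (thermal + elastic) strains gives |α₁ − α₂|·ΔT = P·[1/(A₁E₁) + 1/(A₂E₂)].
|α₁ − α₂|·ΔT = 6.7×10⁻⁶ × 146 = 0.0009782.
1/(A₁E₁) + 1/(A₂E₂) = 1/(1125×203×10³) + 1/(2325×100×10³) = 8.68×10⁻⁹ N⁻¹.
So P = 0.0009782 / 8.68×10⁻⁹ = 112.7 kN.
σ_{steel} = P/A₁ = 112700/1125 = 100.2 MPa, compressive.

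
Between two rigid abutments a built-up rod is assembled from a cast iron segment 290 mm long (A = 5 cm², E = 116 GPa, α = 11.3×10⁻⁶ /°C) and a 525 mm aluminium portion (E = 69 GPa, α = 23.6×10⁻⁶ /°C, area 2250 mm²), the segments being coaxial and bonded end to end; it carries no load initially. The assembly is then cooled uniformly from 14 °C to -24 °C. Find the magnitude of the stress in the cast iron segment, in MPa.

σ ≈ 142 MPa (tensile)

With the walls removed the bar would change length by δ_free = Σ αᵢΔT Lᵢ = 11.3×10⁻⁶×38×290 + 23.6×10⁻⁶×38×525 = 0.5953 mm.
The rigid supports impose zero overall length change; the single axial force P common to all segments must satisfy P Σ Lᵢ/(AᵢEᵢ) = δ_free.
Σ Lᵢ/(AᵢEᵢ) = 290/(500×116×10³) + 525/(2250×69×10³) = 8.382×10⁻⁶ mm/N.
Hence P = δ_free / Σ(L/AE) = 0.5953/8.382×10⁻⁶ = 71.03 kN (tensile).
σ_{cast iron} = P / A = 71030 / 500 = 142.1 MPa.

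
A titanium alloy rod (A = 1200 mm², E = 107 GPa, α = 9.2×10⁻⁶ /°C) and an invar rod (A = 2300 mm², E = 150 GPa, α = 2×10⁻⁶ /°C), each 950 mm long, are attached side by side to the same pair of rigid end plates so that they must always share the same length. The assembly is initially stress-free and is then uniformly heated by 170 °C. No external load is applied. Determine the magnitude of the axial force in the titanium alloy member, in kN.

Both members must finish at the same length. With the larger α, the titanium alloy tends to over-expand; the plates restrain it, putting the titanium alloy in compression and the invar in tension. With no external load the two internal forces are equal and opposite, magnitude P.
Setting the final lengths equal and cancelling L: (α₁ − α₂)ΔT = P/(A₁E₁) + P/(A₂E₂).
|α₁ − α₂|·ΔT = 7.2×10⁻⁶ × 170 = 0.001224.
1/(A₁E₁) + 1/(A₂E₂) = 1/(1200×107×10³) + 1/(2300×150×10³) = 1.069×10⁻⁸ N⁻¹.
P = 0.001224 / 1.069×10⁻⁸ = 114500 N = 114.5 kN.

P ≈ 115 kN (compressive in the titanium alloy)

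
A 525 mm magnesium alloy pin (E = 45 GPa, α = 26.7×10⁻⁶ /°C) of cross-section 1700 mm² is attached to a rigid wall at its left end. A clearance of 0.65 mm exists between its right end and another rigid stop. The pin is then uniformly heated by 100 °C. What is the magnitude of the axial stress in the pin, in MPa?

σ ≈ 64.4 MPa (compressive)

Unrestrained expansion: δ_free = αΔT L = 26.7×10⁻⁶ × 100 × 525 = 1.402 mm.
This exceeds the 0.65 mm gap, so the wall pushes back. The portion of expansion that must be recovered elastically is δ_free − gap = 1.402 − 0.65 = 0.7517 mm.
That suppressed elongation corresponds to σ = E·Δ/L = 45×10³ × 0.7517/525 = 64.44 MPa.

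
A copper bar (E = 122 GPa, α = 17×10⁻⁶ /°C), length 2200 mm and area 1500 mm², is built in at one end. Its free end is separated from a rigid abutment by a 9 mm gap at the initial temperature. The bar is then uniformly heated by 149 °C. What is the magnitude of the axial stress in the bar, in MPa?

σ ≈ 0 MPa

Unrestrained expansion: δ_free = αΔT L = 17×10⁻⁶ × 149 × 2200 = 5.573 mm.
Since δ_free = 5.57 mm is less than the 9 mm gap, the bar never touches the wall. No axial force develops.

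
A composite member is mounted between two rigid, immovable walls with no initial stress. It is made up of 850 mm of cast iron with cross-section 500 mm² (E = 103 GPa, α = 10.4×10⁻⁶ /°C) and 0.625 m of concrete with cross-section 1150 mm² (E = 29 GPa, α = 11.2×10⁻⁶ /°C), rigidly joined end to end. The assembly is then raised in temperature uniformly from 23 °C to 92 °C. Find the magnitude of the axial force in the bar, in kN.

P ≈ 31 kN (compressive)

With the walls removed the bar would change length by δ_free = Σ αᵢΔT Lᵢ = 10.4×10⁻⁶×69×850 + 11.2×10⁻⁶×69×625 = 1.093 mm.
The walls prevent any net length change, so an axial force P (same in every segment) develops. Compatibility: P · Σ Lᵢ/(AᵢEᵢ) = δ_free.
Σ Lᵢ/(AᵢEᵢ) = 850/(500×103×10³) + 625/(1150×29×10³) = 3.525×10⁻⁵ mm/N.
So P = 1.093 / 3.525×10⁻⁵ = 31.01 kN, compressive.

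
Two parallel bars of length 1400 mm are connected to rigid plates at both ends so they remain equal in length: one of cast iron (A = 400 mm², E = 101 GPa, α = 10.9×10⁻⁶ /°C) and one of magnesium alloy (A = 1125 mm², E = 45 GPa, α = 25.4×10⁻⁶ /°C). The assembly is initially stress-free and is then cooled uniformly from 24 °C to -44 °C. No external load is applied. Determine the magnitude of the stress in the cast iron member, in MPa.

σ ≈ 55.4 MPa (compressive)

Equilibrium of a rigid end plate with no external load gives equal and opposite internal forces ±P in the two members. Since α_{magnesium alloy} > α_{cast iron}, cooling drives the magnesium alloy into tension and the cast iron into compression.
Equating the net (thermal + elastic) strains gives |α₁ − α₂|·ΔT = P·[1/(A₁E₁) + 1/(A₂E₂)].
|α₁ − α₂|·ΔT = 14.5×10⁻⁶ × 68 = 0.000986.
1/(A₁E₁) + 1/(A₂E₂) = 1/(400×101×10³) + 1/(1125×45×10³) = 4.451×10⁻⁸ N⁻¹.
So P = 0.000986 / 4.451×10⁻⁸ = 22.15 kN.
σ_{cast iron} = P/A₁ = 22150/400 = 55.39 MPa, compressive.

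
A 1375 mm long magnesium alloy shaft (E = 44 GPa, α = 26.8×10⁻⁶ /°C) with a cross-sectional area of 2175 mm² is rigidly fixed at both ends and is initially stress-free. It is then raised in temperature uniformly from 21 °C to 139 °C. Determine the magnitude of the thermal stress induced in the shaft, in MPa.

σ ≈ 139 MPa (compressive)

The supports are rigid, so the total axial strain is zero. The restrained thermal strain is ε = αΔT = 26.8×10⁻⁶ × 118 = 3162.4×10⁻⁶.
Hence σ = E·αΔT = 44×10³ × 3162.4×10⁻⁶ = 139.1 MPa, compressive.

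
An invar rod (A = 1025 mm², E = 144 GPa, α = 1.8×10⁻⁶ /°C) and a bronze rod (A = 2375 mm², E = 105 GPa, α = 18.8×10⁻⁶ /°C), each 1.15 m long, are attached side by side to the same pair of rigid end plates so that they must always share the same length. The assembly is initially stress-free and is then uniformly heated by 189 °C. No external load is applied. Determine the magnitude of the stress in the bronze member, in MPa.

The bronze has the larger α, so on heating it would change length more than the invar if both were free. The rigid plates force a common final length, so the bronze is put into compression and the invar into tension, with equal and opposite forces P (no external load).
Setting the final lengths equal and cancelling L: (α₁ − α₂)ΔT = P/(A₁E₁) + P/(A₂E₂).
|α₁ − α₂|·ΔT = 17×10⁻⁶ × 189 = 0.003213.
1/(A₁E₁) + 1/(A₂E₂) = 1/(1025×144×10³) + 1/(2375×105×10³) = 1.079×10⁻⁸ N⁻¹.
P = 0.003213 / 1.079×10⁻⁸ = 297900 N = 297.9 kN.
σ_{bronze} = P/A₂ = 297900/2375 = 125.4 MPa, compressive.

σ ≈ 125 MPa (compressive)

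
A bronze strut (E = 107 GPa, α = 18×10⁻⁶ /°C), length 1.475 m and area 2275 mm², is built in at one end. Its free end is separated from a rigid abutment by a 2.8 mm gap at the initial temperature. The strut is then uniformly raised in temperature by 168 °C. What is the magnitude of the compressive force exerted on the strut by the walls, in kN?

Unrestrained expansion: δ_free = αΔT L = 18×10⁻⁶ × 168 × 1475 = 4.46 mm.
This exceeds the 2.8 mm gap, so the wall pushes back. The portion of expansion that must be recovered elastically is δ_free − gap = 4.46 − 2.8 = 1.66 mm.
Compatibility: PL/(AE) = 1.66 mm, so σ = P/A = E × (1.66/1475) = 120.4 MPa.
Force on the wall = σA = 120.4 × 2275 mm² = 274 kN.

P ≈ 274 kN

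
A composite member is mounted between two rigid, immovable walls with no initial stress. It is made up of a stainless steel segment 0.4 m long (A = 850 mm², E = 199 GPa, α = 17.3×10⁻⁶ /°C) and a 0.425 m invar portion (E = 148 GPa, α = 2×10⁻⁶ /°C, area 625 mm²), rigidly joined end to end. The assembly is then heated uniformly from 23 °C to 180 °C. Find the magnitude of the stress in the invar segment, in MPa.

σ ≈ 280 MPa (compressive)

Free thermal expansion of the whole bar: Σ αᵢΔT Lᵢ = 17.3×10⁻⁶×157×400 + 2×10⁻⁶×157×425 = 1.22 mm.
Since the ends are fixed, an axial force P builds up, equal in every segment, with P · Σ Lᵢ/(AᵢEᵢ) = δ_free.
Σ Lᵢ/(AᵢEᵢ) = 400/(850×199×10³) + 425/(625×148×10³) = 6.959×10⁻⁶ mm/N.
P = 1.22 / 6.959×10⁻⁶ = 175300 N = 175.3 kN, compressive.
σ_{invar} = P / A = 175300 / 625 = 280.5 MPa.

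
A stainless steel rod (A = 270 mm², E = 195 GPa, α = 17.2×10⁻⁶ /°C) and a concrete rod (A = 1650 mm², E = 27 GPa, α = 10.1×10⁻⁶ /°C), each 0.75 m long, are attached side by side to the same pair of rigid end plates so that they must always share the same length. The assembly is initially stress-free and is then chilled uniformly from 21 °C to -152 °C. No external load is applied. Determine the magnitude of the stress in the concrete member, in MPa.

The stainless steel has the larger α, so on cooling it would change length more than the concrete if both were free. The rigid plates force a common final length, so the stainless steel is put into tension and the concrete into compression, with equal and opposite forces P (no external load).
Compatibility of the two members (thermal + elastic change equal): (α₁ − α₂)ΔT = P·[1/(A₁E₁) + 1/(A₂E₂)].
|α₁ − α₂|·ΔT = 7.1×10⁻⁶ × 173 = 0.001228.
1/(A₁E₁) + 1/(A₂E₂) = 1/(270×195×10³) + 1/(1650×27×10³) = 4.144×10⁻⁸ N⁻¹.
P = 0.001228 / 4.144×10⁻⁸ = 29640 N = 29.64 kN.
σ_{concrete} = P/A₂ = 29640/1650 = 17.96 MPa, compressive.

σ ≈ 18 MPa (compressive)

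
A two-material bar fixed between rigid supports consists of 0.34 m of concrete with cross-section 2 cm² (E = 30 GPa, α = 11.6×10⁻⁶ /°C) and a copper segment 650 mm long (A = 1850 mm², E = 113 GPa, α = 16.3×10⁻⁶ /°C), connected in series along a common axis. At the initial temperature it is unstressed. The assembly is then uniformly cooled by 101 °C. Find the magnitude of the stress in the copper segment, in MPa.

With the walls removed the bar would change length by δ_free = Σ αᵢΔT Lᵢ = 11.6×10⁻⁶×101×340 + 16.3×10⁻⁶×101×650 = 1.468 mm.
Since the ends are fixed, an axial force P builds up, equal in every segment, with P · Σ Lᵢ/(AᵢEᵢ) = δ_free.
Σ Lᵢ/(AᵢEᵢ) = 340/(200×30×10³) + 650/(1850×113×10³) = 5.978×10⁻⁵ mm/N.
Hence P = δ_free / Σ(L/AE) = 1.468/5.978×10⁻⁵ = 24.57 kN (tensile).
σ_{copper} = P / A = 24570 / 1850 = 13.28 MPa.

σ ≈ 13.3 MPa (tensile)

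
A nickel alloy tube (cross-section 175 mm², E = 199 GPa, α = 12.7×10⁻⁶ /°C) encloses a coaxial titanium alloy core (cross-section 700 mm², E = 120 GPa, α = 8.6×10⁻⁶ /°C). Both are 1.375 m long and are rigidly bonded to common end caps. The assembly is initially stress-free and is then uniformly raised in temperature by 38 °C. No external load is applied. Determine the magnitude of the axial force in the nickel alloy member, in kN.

The nickel alloy has the larger α, so on heating it would change length more than the titanium alloy if both were free. The rigid plates force a common final length, so the nickel alloy is put into compression and the titanium alloy into tension, with equal and opposite forces P (no external load).
Compatibility of the two members (thermal + elastic change equal): (α₁ − α₂)ΔT = P·[1/(A₁E₁) + 1/(A₂E₂)].
|α₁ − α₂|·ΔT = 4.1×10⁻⁶ × 38 = 0.0001558.
1/(A₁E₁) + 1/(A₂E₂) = 1/(175×199×10³) + 1/(700×120×10³) = 4.062×10⁻⁸ N⁻¹.
P = 0.0001558 / 4.062×10⁻⁸ = 3836 N = 3.836 kN.

P ≈ 3.84 kN (compressive in the nickel alloy)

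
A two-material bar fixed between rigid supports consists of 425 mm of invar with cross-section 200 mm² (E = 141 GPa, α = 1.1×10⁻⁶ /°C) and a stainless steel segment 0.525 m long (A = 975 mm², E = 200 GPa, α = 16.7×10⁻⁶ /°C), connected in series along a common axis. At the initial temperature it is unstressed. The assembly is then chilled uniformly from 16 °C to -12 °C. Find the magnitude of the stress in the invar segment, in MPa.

With the walls removed the bar would change length by δ_free = Σ αᵢΔT Lᵢ = 1.1×10⁻⁶×28×425 + 16.7×10⁻⁶×28×525 = 0.2586 mm.
The walls prevent any net length change, so an axial force P (same in every segment) develops. Compatibility: P · Σ Lᵢ/(AᵢEᵢ) = δ_free.
Σ Lᵢ/(AᵢEᵢ) = 425/(200×141×10³) + 525/(975×200×10³) = 1.776×10⁻⁵ mm/N.
Hence P = δ_free / Σ(L/AE) = 0.2586/1.776×10⁻⁵ = 14.56 kN (tensile).
σ_{invar} = P / A = 14560 / 200 = 72.79 MPa.

σ ≈ 72.8 MPa (tensile)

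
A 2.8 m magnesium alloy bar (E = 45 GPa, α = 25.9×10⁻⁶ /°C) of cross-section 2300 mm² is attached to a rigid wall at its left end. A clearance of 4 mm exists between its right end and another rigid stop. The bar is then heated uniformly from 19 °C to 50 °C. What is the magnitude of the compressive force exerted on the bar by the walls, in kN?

P ≈ 0 kN

Free thermal elongation = αΔT L = 25.9×10⁻⁶ × 31 × 2800 = 2.248 mm.
This is smaller than the 4 mm clearance, so the bar expands freely without reaching the stop — the stress is zero.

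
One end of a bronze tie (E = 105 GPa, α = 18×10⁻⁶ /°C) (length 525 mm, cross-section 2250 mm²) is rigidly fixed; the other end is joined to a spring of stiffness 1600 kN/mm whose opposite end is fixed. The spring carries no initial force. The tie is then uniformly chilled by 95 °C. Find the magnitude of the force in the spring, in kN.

P ≈ 315 kN

If the spring were absent the tie would shorten by αΔT L = 18×10⁻⁶ × 95 × 525 = 0.8978 mm.
With a force P in the spring, the elastic change of the tie is PL/(AE) and that of the spring is P/k; compatibility requires their sum to equal δ_free.
So P = δ_free / [L/(AE) + 1/k] = 0.8978 / [ 525/(2250×105×10³) + 1/(1600×10³) ].
P = 0.8978 / 2.847×10⁻⁶ = 315300 N.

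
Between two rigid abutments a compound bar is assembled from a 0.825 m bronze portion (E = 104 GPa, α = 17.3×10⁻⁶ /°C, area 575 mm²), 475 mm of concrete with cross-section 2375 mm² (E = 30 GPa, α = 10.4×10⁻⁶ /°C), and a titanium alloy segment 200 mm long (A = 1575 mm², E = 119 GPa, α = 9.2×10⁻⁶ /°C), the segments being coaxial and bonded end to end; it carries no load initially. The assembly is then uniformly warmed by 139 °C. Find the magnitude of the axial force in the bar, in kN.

P ≈ 136 kN (compressive)

If the supports were absent, the total length change would be Σ αᵢΔT Lᵢ = 17.3×10⁻⁶×139×825 + 10.4×10⁻⁶×139×475 + 9.2×10⁻⁶×139×200 = 2.926 mm.
The rigid supports impose zero overall length change; the single axial force P common to all segments must satisfy P Σ Lᵢ/(AᵢEᵢ) = δ_free.
Σ Lᵢ/(AᵢEᵢ) = 825/(575×104×10³) + 475/(2375×30×10³) + 200/(1575×119×10³) = 2.153×10⁻⁵ mm/N.
So P = 2.926 / 2.153×10⁻⁵ = 135.9 kN, compressive.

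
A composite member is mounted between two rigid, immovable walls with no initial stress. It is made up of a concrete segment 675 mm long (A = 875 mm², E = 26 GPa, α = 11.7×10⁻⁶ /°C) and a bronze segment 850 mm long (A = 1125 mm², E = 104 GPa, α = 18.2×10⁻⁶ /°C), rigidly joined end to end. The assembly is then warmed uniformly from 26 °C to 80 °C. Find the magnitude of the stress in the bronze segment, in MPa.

σ ≈ 30.4 MPa (compressive)

If the supports were absent, the total length change would be Σ αᵢΔT Lᵢ = 11.7×10⁻⁶×54×675 + 18.2×10⁻⁶×54×850 = 1.262 mm.
The rigid supports impose zero overall length change; the single axial force P common to all segments must satisfy P Σ Lᵢ/(AᵢEᵢ) = δ_free.
Σ Lᵢ/(AᵢEᵢ) = 675/(875×26×10³) + 850/(1125×104×10³) = 3.694×10⁻⁵ mm/N.
So P = 1.262 / 3.694×10⁻⁵ = 34.16 kN, compressive.
σ_{bronze} = P / A = 34160 / 1125 = 30.37 MPa.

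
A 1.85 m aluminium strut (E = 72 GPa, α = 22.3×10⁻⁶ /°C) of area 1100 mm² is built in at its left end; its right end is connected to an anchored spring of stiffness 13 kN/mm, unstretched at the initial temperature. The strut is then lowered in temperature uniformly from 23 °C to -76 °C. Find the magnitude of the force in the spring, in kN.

Free thermal contraction: δ_free = αΔT L = 22.3×10⁻⁶ × 99 × 1850 = 4.084 mm.
Let P be the tensile force in the spring. The strut extends elastically by PL/(AE) and the spring stretches by P/k; together these equal δ_free.
P [ L/(AE) + 1/k ] = δ_free → P [ 1850/(1100×72×10³) + 1/(13×10³) ] = 4.084.
P = 4.084 / 0.0001003 = 40730 N.

P ≈ 40.7 kN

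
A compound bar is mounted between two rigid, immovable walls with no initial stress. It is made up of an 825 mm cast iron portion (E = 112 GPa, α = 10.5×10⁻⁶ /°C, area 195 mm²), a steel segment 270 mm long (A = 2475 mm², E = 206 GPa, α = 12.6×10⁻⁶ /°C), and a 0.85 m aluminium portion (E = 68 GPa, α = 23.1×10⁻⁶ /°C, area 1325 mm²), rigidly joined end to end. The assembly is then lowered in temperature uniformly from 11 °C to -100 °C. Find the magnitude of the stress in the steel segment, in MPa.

σ ≈ 29.8 MPa (tensile)

If the supports were absent, the total length change would be Σ αᵢΔT Lᵢ = 10.5×10⁻⁶×111×825 + 12.6×10⁻⁶×111×270 + 23.1×10⁻⁶×111×850 = 3.519 mm.
The rigid supports impose zero overall length change; the single axial force P common to all segments must satisfy P Σ Lᵢ/(AᵢEᵢ) = δ_free.
Σ Lᵢ/(AᵢEᵢ) = 825/(195×112×10³) + 270/(2475×206×10³) + 850/(1325×68×10³) = 4.774×10⁻⁵ mm/N.
So P = 3.519 / 4.774×10⁻⁵ = 73.71 kN, tensile.
σ_{steel} = P / A = 73710 / 2475 = 29.78 MPa.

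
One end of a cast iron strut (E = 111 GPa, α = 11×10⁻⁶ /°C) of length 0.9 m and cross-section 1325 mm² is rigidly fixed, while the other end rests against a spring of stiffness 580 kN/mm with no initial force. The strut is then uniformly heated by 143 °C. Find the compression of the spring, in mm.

Free thermal expansion: δ_free = αΔT L = 11×10⁻⁶ × 143 × 900 = 1.416 mm.
Let P be the compressive force at the spring. The strut shortens elastically by PL/(AE) and the spring compresses by P/k; together these equal δ_free.
P [ L/(AE) + 1/k ] = δ_free → P [ 900/(1325×111×10³) + 1/(580×10³) ] = 1.416.
P = 1.416 / 7.843×10⁻⁶ = 180500 N.
Spring compression = P/k = 180500/(580×10³) = 0.3112 mm.

δ ≈ 0.311 mm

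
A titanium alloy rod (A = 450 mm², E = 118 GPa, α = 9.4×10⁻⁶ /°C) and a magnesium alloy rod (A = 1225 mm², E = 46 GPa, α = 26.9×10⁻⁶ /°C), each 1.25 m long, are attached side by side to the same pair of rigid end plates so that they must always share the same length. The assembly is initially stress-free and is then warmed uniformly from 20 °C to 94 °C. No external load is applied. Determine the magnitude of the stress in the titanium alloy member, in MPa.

σ ≈ 78.7 MPa (tensile)

Equilibrium of a rigid end plate with no external load gives equal and opposite internal forces ±P in the two members. Since α_{magnesium alloy} > α_{titanium alloy}, heating drives the magnesium alloy into compression and the titanium alloy into tension.
Setting the final lengths equal and cancelling L: (α₁ − α₂)ΔT = P/(A₁E₁) + P/(A₂E₂).
|α₁ − α₂|·ΔT = 17.5×10⁻⁶ × 74 = 0.001295.
1/(A₁E₁) + 1/(A₂E₂) = 1/(450×118×10³) + 1/(1225×46×10³) = 3.658×10⁻⁸ N⁻¹.
So P = 0.001295 / 3.658×10⁻⁸ = 35.4 kN.
σ_{titanium alloy} = P/A₁ = 35400/450 = 78.67 MPa, tensile.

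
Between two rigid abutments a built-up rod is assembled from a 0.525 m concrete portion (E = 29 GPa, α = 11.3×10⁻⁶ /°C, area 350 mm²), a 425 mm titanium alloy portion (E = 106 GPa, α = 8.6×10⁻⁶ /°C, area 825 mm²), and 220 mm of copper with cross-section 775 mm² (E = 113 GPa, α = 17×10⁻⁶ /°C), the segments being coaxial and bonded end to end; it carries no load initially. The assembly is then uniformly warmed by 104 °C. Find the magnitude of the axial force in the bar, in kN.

With the walls removed the bar would change length by δ_free = Σ αᵢΔT Lᵢ = 11.3×10⁻⁶×104×525 + 8.6×10⁻⁶×104×425 + 17×10⁻⁶×104×220 = 1.386 mm.
The walls prevent any net length change, so an axial force P (same in every segment) develops. Compatibility: P · Σ Lᵢ/(AᵢEᵢ) = δ_free.
Σ Lᵢ/(AᵢEᵢ) = 525/(350×29×10³) + 425/(825×106×10³) + 220/(775×113×10³) = 5.91×10⁻⁵ mm/N.
P = 1.386 / 5.91×10⁻⁵ = 23450 N = 23.45 kN, compressive.

P ≈ 23.5 kN (compressive)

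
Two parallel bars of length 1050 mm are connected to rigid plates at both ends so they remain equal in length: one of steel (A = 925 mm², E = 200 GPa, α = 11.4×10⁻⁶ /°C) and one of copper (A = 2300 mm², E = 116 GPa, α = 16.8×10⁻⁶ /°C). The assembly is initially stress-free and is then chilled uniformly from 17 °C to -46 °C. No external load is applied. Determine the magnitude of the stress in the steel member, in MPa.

Both members must finish at the same length. With the larger α, the copper tends to over-contract; the plates restrain it, putting the copper in tension and the steel in compression. With no external load the two internal forces are equal and opposite, magnitude P.
Setting the final lengths equal and cancelling L: (α₁ − α₂)ΔT = P/(A₁E₁) + P/(A₂E₂).
|α₁ − α₂|·ΔT = 5.4×10⁻⁶ × 63 = 0.0003402.
1/(A₁E₁) + 1/(A₂E₂) = 1/(925×200×10³) + 1/(2300×116×10³) = 9.154×10⁻⁹ N⁻¹.
So P = 0.0003402 / 9.154×10⁻⁹ = 37.17 kN.
σ_{steel} = P/A₁ = 37170/925 = 40.18 MPa, compressive.

σ ≈ 40.2 MPa (compressive)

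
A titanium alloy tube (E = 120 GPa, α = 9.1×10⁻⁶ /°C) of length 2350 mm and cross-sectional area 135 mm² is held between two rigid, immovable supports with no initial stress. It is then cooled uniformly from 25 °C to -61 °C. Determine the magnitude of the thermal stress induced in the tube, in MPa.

With length fixed, the mechanical strain must cancel the thermal strain αΔT = 9.1×10⁻⁶ × 86 = 782.6×10⁻⁶.
σ = EαΔT = 120×10³ × 9.1×10⁻⁶ × 86 = 93.91 MPa (tensile; the tube is trying to contract).

σ ≈ 93.9 MPa (tensile)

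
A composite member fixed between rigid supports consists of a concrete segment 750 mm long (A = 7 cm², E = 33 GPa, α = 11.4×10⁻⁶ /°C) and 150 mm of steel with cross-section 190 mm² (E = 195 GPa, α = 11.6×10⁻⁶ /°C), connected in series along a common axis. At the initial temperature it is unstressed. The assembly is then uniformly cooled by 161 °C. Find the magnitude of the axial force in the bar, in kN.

Free thermal contraction of the whole bar: Σ αᵢΔT Lᵢ = 11.4×10⁻⁶×161×750 + 11.6×10⁻⁶×161×150 = 1.657 mm.
Since the ends are fixed, an axial force P builds up, equal in every segment, with P · Σ Lᵢ/(AᵢEᵢ) = δ_free.
Σ Lᵢ/(AᵢEᵢ) = 750/(700×33×10³) + 150/(190×195×10³) = 3.652×10⁻⁵ mm/N.
So P = 1.657 / 3.652×10⁻⁵ = 45.37 kN, tensile.

P ≈ 45.4 kN (tensile)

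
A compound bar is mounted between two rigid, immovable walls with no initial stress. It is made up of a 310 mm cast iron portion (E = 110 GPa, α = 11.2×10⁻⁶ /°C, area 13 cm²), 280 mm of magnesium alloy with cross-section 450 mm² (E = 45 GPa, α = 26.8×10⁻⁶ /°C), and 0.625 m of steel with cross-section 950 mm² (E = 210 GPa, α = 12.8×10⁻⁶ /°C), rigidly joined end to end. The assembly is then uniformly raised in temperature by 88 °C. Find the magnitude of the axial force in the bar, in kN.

P ≈ 87.3 kN (compressive)

With the walls removed the bar would change length by δ_free = Σ αᵢΔT Lᵢ = 11.2×10⁻⁶×88×310 + 26.8×10⁻⁶×88×280 + 12.8×10⁻⁶×88×625 = 1.67 mm.
The rigid supports impose zero overall length change; the single axial force P common to all segments must satisfy P Σ Lᵢ/(AᵢEᵢ) = δ_free.
The series flexibility is Σ Lᵢ/(AᵢEᵢ) = 310/(1300×110×10³) + 280/(450×45×10³) + 625/(950×210×10³) = 1.913×10⁻⁵ mm/N.
P = 1.67 / 1.913×10⁻⁵ = 87300 N = 87.3 kN, compressive.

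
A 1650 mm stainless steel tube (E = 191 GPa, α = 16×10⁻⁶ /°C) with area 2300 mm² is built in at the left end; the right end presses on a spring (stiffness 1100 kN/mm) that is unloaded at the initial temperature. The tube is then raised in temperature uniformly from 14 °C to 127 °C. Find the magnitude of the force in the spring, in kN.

The unrestrained thermal change is αΔT L = 16×10⁻⁶ × 113 × 1650 = 2.983 mm.
Let P be the compressive force at the spring. The tube shortens elastically by PL/(AE) and the spring compresses by P/k; together these equal δ_free.
P [ L/(AE) + 1/k ] = δ_free → P [ 1650/(2300×191×10³) + 1/(1100×10³) ] = 2.983.
P = 2.983 / 4.665×10⁻⁶ = 639500 N.

P ≈ 639 kN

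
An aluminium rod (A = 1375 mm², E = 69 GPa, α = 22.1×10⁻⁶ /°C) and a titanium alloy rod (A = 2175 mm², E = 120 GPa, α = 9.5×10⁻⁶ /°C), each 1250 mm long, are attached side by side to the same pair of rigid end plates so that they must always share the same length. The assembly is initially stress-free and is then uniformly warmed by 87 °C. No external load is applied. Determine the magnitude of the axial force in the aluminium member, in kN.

P ≈ 76.3 kN (compressive in the aluminium)

Both members must finish at the same length. With the larger α, the aluminium tends to over-expand; the plates restrain it, putting the aluminium in compression and the titanium alloy in tension. With no external load the two internal forces are equal and opposite, magnitude P.
Setting the final lengths equal and cancelling L: (α₁ − α₂)ΔT = P/(A₁E₁) + P/(A₂E₂).
|α₁ − α₂|·ΔT = 12.6×10⁻⁶ × 87 = 0.001096.
1/(A₁E₁) + 1/(A₂E₂) = 1/(1375×69×10³) + 1/(2175×120×10³) = 1.437×10⁻⁸ N⁻¹.
P = 0.001096 / 1.437×10⁻⁸ = 76280 N = 76.28 kN.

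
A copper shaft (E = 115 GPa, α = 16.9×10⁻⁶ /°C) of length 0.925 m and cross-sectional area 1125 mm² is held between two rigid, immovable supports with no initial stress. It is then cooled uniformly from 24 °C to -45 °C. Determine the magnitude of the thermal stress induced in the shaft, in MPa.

σ ≈ 134 MPa (tensile)

Because both ends are immovable the net strain is zero, and the suppressed thermal strain is αΔT = 16.9×10⁻⁶ × 69 = 1166.1×10⁻⁶.
σ = EαΔT = 115×10³ × 16.9×10⁻⁶ × 69 = 134.1 MPa (tensile; the shaft is trying to contract).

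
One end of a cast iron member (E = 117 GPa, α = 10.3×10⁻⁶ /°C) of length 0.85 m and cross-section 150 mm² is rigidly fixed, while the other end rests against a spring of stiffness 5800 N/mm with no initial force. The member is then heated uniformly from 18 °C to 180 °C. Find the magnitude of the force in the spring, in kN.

P ≈ 6.42 kN

If the spring were absent the member would lengthen by αΔT L = 10.3×10⁻⁶ × 162 × 850 = 1.418 mm.
With a force P in the spring, the elastic change of the member is PL/(AE) and that of the spring is P/k; compatibility requires their sum to equal δ_free.
P [ L/(AE) + 1/k ] = δ_free → P [ 850/(150×117×10³) + 1/(5800) ] = 1.418.
P = 1.418 / 0.0002208 = 6422 N.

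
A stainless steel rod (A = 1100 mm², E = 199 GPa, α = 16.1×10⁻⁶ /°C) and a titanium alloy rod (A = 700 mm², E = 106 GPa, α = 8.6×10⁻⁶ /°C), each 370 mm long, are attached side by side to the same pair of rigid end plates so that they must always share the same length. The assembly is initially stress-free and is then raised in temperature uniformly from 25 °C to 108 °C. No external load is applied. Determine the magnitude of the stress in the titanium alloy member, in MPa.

σ ≈ 49.3 MPa (tensile)

Equilibrium of a rigid end plate with no external load gives equal and opposite internal forces ±P in the two members. Since α_{stainless steel} > α_{titanium alloy}, heating drives the stainless steel into compression and the titanium alloy into tension.
Setting the final lengths equal and cancelling L: (α₁ − α₂)ΔT = P/(A₁E₁) + P/(A₂E₂).
|α₁ − α₂|·ΔT = 7.5×10⁻⁶ × 83 = 0.0006225.
1/(A₁E₁) + 1/(A₂E₂) = 1/(1100×199×10³) + 1/(700×106×10³) = 1.805×10⁻⁸ N⁻¹.
So P = 0.0006225 / 1.805×10⁻⁸ = 34.5 kN.
σ_{titanium alloy} = P/A₂ = 34500/700 = 49.28 MPa, tensile.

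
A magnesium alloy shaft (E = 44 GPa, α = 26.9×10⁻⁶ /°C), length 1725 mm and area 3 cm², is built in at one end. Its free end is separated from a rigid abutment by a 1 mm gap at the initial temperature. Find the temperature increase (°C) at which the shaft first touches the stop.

ΔT ≈ 21.6 °C

Contact occurs when the free expansion equals the gap: αΔT L = 1 mm.
ΔT = 1 / (26.9×10⁻⁶ × 1725) = 21.55 °C.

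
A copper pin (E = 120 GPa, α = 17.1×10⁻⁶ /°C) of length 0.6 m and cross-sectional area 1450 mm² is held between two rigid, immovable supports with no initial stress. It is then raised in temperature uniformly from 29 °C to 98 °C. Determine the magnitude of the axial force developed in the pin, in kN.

P ≈ 205 kN (compressive)

With zero net strain, σ = E·αΔT = 120 GPa × 17.1×10⁻⁶ × 69 = 141.6 MPa.
P = AEαΔT = 1450 × 120×10³ × 17.1×10⁻⁶ × 69 = 205.3 kN (compressive).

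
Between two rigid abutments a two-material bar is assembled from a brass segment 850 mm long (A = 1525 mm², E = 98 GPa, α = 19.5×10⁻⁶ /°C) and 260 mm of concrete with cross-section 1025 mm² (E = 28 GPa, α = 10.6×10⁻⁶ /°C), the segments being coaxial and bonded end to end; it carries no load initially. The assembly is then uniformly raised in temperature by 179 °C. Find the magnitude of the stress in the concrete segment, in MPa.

If the supports were absent, the total length change would be Σ αᵢΔT Lᵢ = 19.5×10⁻⁶×179×850 + 10.6×10⁻⁶×179×260 = 3.46 mm.
Since the ends are fixed, an axial force P builds up, equal in every segment, with P · Σ Lᵢ/(AᵢEᵢ) = δ_free.
The series flexibility is Σ Lᵢ/(AᵢEᵢ) = 850/(1525×98×10³) + 260/(1025×28×10³) = 1.475×10⁻⁵ mm/N.
P = 3.46 / 1.475×10⁻⁵ = 234600 N = 234.6 kN, compressive.
σ_{concrete} = P / A = 234600 / 1025 = 228.9 MPa.

σ ≈ 229 MPa (compressive)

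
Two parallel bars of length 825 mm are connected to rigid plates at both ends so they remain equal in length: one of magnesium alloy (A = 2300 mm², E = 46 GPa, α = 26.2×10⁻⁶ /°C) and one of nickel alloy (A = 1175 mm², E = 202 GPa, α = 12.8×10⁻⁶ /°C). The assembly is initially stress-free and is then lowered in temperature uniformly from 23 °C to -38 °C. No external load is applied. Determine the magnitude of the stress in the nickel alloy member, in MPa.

σ ≈ 50.9 MPa (compressive)

Both members must finish at the same length. With the larger α, the magnesium alloy tends to over-contract; the plates restrain it, putting the magnesium alloy in tension and the nickel alloy in compression. With no external load the two internal forces are equal and opposite, magnitude P.
Compatibility of the two members (thermal + elastic change equal): (α₁ − α₂)ΔT = P·[1/(A₁E₁) + 1/(A₂E₂)].
|α₁ − α₂|·ΔT = 13.4×10⁻⁶ × 61 = 0.0008174.
1/(A₁E₁) + 1/(A₂E₂) = 1/(2300×46×10³) + 1/(1175×202×10³) = 1.366×10⁻⁸ N⁻¹.
P = 0.0008174 / 1.366×10⁻⁸ = 59820 N = 59.82 kN.
σ_{nickel alloy} = P/A₂ = 59820/1175 = 50.91 MPa, compressive.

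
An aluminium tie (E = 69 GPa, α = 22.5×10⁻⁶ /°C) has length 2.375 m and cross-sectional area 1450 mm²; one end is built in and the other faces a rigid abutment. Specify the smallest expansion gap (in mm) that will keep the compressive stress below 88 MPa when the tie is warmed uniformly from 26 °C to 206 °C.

g ≈ 6.59 mm

With no wall the tie would lengthen by αΔT L = 22.5×10⁻⁶ × 180 × 2375 = 9.619 mm.
A stress of 88 MPa corresponds to the wall pushing the tie back by σL/E = 88×2375/(69×10³) = 3.029 mm.
So the gap has to take up the difference, g_min = δ_free − σL/E = 9.619 − 3.029 = 6.59 mm.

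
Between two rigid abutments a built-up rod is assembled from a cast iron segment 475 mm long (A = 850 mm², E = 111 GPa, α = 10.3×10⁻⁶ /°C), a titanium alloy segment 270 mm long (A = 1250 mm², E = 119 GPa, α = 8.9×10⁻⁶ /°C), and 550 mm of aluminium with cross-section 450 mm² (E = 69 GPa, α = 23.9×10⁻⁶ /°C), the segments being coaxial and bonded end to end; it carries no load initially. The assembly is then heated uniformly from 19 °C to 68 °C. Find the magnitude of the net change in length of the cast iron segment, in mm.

Free thermal expansion of the whole bar: Σ αᵢΔT Lᵢ = 10.3×10⁻⁶×49×475 + 8.9×10⁻⁶×49×270 + 23.9×10⁻⁶×49×550 = 1.002 mm.
The walls prevent any net length change, so an axial force P (same in every segment) develops. Compatibility: P · Σ Lᵢ/(AᵢEᵢ) = δ_free.
Σ Lᵢ/(AᵢEᵢ) = 475/(850×111×10³) + 270/(1250×119×10³) + 550/(450×69×10³) = 2.456×10⁻⁵ mm/N.
Hence P = δ_free / Σ(L/AE) = 1.002/2.456×10⁻⁵ = 40.78 kN (compressive).
For the cast iron segment, free thermal change = 10.3×10⁻⁶×49×475 = 0.2397 mm and elastic change from P = 40780×475/(850×111×10³) = 0.2053 mm; these oppose, so the net change is 0.0344 mm (segment lengthens).

|ΔL| ≈ 0.0344 mm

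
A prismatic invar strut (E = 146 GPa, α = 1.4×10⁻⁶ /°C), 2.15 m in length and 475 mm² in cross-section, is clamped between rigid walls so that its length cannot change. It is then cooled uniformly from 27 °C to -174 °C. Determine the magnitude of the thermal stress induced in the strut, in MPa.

σ ≈ 41.1 MPa (tensile)

Because both ends are immovable the net strain is zero, and the suppressed thermal strain is αΔT = 1.4×10⁻⁶ × 201 = 281.4×10⁻⁶.
The stress required to suppress this strain is σ = Eε = 146×10³ × 281.4×10⁻⁶ = 41.08 MPa, tensile since the strut is trying to contract.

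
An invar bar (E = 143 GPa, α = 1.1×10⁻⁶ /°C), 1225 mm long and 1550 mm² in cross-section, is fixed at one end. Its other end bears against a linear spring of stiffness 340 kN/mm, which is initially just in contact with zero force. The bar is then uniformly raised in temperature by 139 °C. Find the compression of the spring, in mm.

δ ≈ 0.0651 mm

If the spring were absent the bar would lengthen by αΔT L = 1.1×10⁻⁶ × 139 × 1225 = 0.1873 mm.
Let P be the compressive force at the spring. The bar shortens elastically by PL/(AE) and the spring compresses by P/k; together these equal δ_free.
P [ L/(AE) + 1/k ] = δ_free → P [ 1225/(1550×143×10³) + 1/(340×10³) ] = 0.1873.
P = 0.1873 / 8.468×10⁻⁶ = 22120 N.
Spring compression = P/k = 22120/(340×10³) = 0.06506 mm.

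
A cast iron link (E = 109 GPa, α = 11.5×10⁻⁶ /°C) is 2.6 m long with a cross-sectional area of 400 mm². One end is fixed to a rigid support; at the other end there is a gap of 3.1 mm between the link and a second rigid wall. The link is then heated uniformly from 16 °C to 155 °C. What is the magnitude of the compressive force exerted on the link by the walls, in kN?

Free thermal elongation = αΔT L = 11.5×10⁻⁶ × 139 × 2600 = 4.156 mm.
The gap closes (δ_free > 3.1 mm) and the wall then resists a further 4.156 − 3.1 = 1.056 mm of expansion.
So σ = E(δ_free − g)/L = 109×10³ × 1.056/2600 = 44.27 MPa.
Force on the wall = σA = 44.27 × 400 mm² = 17.71 kN.

P ≈ 17.7 kN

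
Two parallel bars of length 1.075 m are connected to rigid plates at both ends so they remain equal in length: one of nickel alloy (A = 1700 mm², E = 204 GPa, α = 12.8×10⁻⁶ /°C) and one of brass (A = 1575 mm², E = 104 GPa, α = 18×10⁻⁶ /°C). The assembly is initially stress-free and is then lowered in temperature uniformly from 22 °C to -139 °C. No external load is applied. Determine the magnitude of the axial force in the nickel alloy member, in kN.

P ≈ 93.1 kN (compressive in the nickel alloy)

The brass has the larger α, so on cooling it would change length more than the nickel alloy if both were free. The rigid plates force a common final length, so the brass is put into tension and the nickel alloy into compression, with equal and opposite forces P (no external load).
Compatibility of the two members (thermal + elastic change equal): (α₁ − α₂)ΔT = P·[1/(A₁E₁) + 1/(A₂E₂)].
|α₁ − α₂|·ΔT = 5.2×10⁻⁶ × 161 = 0.0008372.
1/(A₁E₁) + 1/(A₂E₂) = 1/(1700×204×10³) + 1/(1575×104×10³) = 8.989×10⁻⁹ N⁻¹.
So P = 0.0008372 / 8.989×10⁻⁹ = 93.14 kN.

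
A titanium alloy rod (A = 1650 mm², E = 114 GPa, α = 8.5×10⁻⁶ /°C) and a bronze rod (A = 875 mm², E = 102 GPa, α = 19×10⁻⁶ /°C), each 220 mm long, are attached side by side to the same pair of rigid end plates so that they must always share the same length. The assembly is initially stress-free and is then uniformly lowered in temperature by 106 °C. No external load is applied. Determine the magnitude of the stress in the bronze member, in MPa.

Equilibrium of a rigid end plate with no external load gives equal and opposite internal forces ±P in the two members. Since α_{bronze} > α_{titanium alloy}, cooling drives the bronze into tension and the titanium alloy into compression.
Equating the net (thermal + elastic) strains gives |α₁ − α₂|·ΔT = P·[1/(A₁E₁) + 1/(A₂E₂)].
|α₁ − α₂|·ΔT = 10.5×10⁻⁶ × 106 = 0.001113.
1/(A₁E₁) + 1/(A₂E₂) = 1/(1650×114×10³) + 1/(875×102×10³) = 1.652×10⁻⁸ N⁻¹.
P = 0.001113 / 1.652×10⁻⁸ = 67370 N = 67.37 kN.
σ_{bronze} = P/A₂ = 67370/875 = 76.99 MPa, tensile.

σ ≈ 77 MPa (tensile)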